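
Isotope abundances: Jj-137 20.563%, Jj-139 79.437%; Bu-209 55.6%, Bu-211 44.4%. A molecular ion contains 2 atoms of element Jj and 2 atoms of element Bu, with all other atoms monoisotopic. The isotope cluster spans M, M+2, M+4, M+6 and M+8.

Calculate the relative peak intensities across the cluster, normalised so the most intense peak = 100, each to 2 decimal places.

Element Jj pattern (n=2): 0.0422837 : 0.32669261 : 0.6310237
Element Bu pattern (n=2): 0.309136 : 0.493728 : 0.197136
Convolve the two distributions (both contribute in 2-u steps):
  M: 0.0422837×0.309136 = 0.013071
  M+2: 0.0422837×0.493728 + 0.32669261×0.309136 = 0.121869
  M+4: 0.0422837×0.197136 + 0.32669261×0.493728 + 0.6310237×0.309136 = 0.364705
  M+6: 0.32669261×0.197136 + 0.6310237×0.493728 = 0.375957
  M+8: 0.6310237×0.197136 = 0.124397
Scale to base peak (0.375957) = 100: 3.48 : 32.42 : 97.01 : 100.00 : 33.09

3.48 : 32.42 : 97.01 : 100.00 : 33.09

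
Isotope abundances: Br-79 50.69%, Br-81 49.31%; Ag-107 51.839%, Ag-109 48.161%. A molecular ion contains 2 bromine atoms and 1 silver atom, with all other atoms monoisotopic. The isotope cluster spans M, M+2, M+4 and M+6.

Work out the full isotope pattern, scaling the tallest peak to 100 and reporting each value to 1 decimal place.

Bromine pattern (n=2): 0.25694761 : 0.49990478 : 0.24314761
Silver pattern (n=1): 0.51839 : 0.48161
Convolve the two distributions (both contribute in 2-u steps):
  M: 0.25694761×0.51839 = 0.133199
  M+2: 0.25694761×0.48161 + 0.49990478×0.51839 = 0.382894
  M+4: 0.49990478×0.48161 + 0.24314761×0.51839 = 0.366804
  M+6: 0.24314761×0.48161 = 0.117102
Scale to base peak (0.382894) = 100: 34.8 : 100.0 : 95.8 : 30.6

34.8 : 100.0 : 95.8 : 30.6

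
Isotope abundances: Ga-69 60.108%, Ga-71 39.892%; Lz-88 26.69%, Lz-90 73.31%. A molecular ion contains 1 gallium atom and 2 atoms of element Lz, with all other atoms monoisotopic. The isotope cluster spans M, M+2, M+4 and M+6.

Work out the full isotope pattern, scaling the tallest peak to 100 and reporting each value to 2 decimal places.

Gallium pattern (n=1): 0.60108 : 0.39892
Element Lz pattern (n=2): 0.07123561 : 0.39132878 : 0.53743561
Convolve the two distributions (both contribute in 2-u steps):
  M: 0.60108×0.07123561 = 0.042818
  M+2: 0.60108×0.39132878 + 0.39892×0.07123561 = 0.263637
  M+4: 0.60108×0.53743561 + 0.39892×0.39132878 = 0.479151
  M+6: 0.39892×0.53743561 = 0.214394
Scale to base peak (0.479151) = 100: 8.94 : 55.02 : 100.00 : 44.74

8.94 : 55.02 : 100.00 : 44.74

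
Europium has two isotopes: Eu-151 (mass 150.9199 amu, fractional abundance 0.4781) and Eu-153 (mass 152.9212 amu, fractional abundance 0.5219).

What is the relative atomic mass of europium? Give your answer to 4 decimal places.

151.9644 amu

Average mass = Σ (abundance × isotope mass) = 0.4781 × 150.9199 + 0.5219 × 152.9212
= 72.15480 + 79.80957 = 151.96437 amu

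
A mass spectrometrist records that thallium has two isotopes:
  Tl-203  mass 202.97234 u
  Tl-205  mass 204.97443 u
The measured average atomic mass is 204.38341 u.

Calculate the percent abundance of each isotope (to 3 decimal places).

Let x be the fractional abundance of Tl-203; then Tl-205 has abundance 1 − x.
202.97234·x + 204.97443·(1 − x) = 204.38341
(202.97234 − 204.97443)·x = 204.38341 − 204.97443
x = -0.59102 / -2.00209 = 0.29520 → 29.520% Tl-203, 70.480% Tl-205.

Tl-203: 29.520%, Tl-205: 70.480%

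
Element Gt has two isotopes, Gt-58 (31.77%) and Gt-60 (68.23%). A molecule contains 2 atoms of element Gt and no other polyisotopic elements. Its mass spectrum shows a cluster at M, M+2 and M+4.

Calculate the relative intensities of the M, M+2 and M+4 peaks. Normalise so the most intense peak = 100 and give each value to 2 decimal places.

21.68 : 93.13 : 100.00

Each Gt atom is independently Gt-58 (p = 0.3177) or Gt-60 (q = 0.6823); the cluster is the binomial expansion (p + q)^2.
P(M) = 0.3177^2 = 0.100933
P(M+2) = 2 × 0.3177^1 × 0.6823^1 = 0.433533
P(M+4) = 0.6823^2 = 0.465533
The M+4 peak is largest (0.465533); scaling to 100 gives 21.68 : 93.13 : 100.00.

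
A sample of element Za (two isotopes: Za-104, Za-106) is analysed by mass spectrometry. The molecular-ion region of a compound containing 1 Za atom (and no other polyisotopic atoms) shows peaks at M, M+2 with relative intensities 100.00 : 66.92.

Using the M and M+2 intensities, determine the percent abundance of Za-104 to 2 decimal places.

59.91%

Write p for the Za-104 fraction. I(M+2)/I(M) = [C(1,1)·p^0·(1−p)] / p^1 = 1·(1−p)/p = 66.92/100.00 = 0.6692
(1−p)/p = 0.6692/1 = 0.6692  ⇒  p = 1/(1 + 0.6692) = 0.5991
Za-104: 59.91%, Za-106: 40.09%.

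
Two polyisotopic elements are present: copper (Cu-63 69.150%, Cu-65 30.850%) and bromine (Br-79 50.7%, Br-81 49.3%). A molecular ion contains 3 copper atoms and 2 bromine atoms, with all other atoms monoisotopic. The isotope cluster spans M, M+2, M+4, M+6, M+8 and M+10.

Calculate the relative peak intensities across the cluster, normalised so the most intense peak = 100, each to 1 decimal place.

24.1 : 79.2 : 100.0 : 60.7 : 17.8 : 2.0

Copper pattern (n=3): 0.33065611 : 0.44254842 : 0.19743483 : 0.02936064
Bromine pattern (n=2): 0.257049 : 0.499902 : 0.243049
Convolve the two distributions (both contribute in 2-u steps):
  M: 0.33065611×0.257049 = 0.084995
  M+2: 0.33065611×0.499902 + 0.44254842×0.257049 = 0.279052
  M+4: 0.33065611×0.243049 + 0.44254842×0.499902 + 0.19743483×0.257049 = 0.352347
  M+6: 0.44254842×0.243049 + 0.19743483×0.499902 + 0.02936064×0.257049 = 0.213806
  M+8: 0.19743483×0.243049 + 0.02936064×0.499902 = 0.062664
  M+10: 0.02936064×0.243049 = 0.007136
Scale to base peak (0.352347) = 100: 24.1 : 79.2 : 100.0 : 60.7 : 17.8 : 2.0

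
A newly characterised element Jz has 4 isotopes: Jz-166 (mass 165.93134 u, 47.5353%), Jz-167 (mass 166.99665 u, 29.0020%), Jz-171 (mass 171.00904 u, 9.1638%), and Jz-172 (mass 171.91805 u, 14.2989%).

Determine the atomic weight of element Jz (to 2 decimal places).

The abundance-weighted mean is 0.475353 × 165.93134 + 0.290020 × 166.99665 + 0.091638 × 171.00904 + 0.142989 × 171.91805
= 78.875960 + 48.432368 + 15.670926 + 24.582390 = 167.561644 u

167.56 u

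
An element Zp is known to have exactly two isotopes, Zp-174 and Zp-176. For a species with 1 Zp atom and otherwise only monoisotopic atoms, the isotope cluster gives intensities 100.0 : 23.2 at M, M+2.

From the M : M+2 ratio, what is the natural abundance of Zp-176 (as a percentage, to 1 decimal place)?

Let p = fractional abundance of Zp-174. I(M+2)/I(M) = [C(1,1)·p^0·(1−p)] / p^1 = 1·(1−p)/p = 23.2/100.0 = 0.2320
(1−p)/p = 0.2320/1 = 0.2320  ⇒  p = 1/(1 + 0.2320) = 0.8117
Zp-174: 81.2%, Zp-176: 18.8%.

18.8%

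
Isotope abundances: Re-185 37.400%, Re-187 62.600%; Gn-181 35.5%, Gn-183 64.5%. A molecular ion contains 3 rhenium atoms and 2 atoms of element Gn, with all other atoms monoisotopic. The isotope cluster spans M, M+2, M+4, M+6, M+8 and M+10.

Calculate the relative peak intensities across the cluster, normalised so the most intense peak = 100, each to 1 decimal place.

1.9 : 16.7 : 57.8 : 100.0 : 86.4 : 29.9

Rhenium pattern (n=3): 0.05231362 : 0.26268713 : 0.43968487 : 0.24531438
Element Gn pattern (n=2): 0.126025 : 0.45795 : 0.416025
Convolve the two distributions (both contribute in 2-u steps):
  M: 0.05231362×0.126025 = 0.006593
  M+2: 0.05231362×0.45795 + 0.26268713×0.126025 = 0.057062
  M+4: 0.05231362×0.416025 + 0.26268713×0.45795 + 0.43968487×0.126025 = 0.197473
  M+6: 0.26268713×0.416025 + 0.43968487×0.45795 + 0.24531438×0.126025 = 0.341554
  M+8: 0.43968487×0.416025 + 0.24531438×0.45795 = 0.295262
  M+10: 0.24531438×0.416025 = 0.102057
Scale to base peak (0.341554) = 100: 1.9 : 16.7 : 57.8 : 100.0 : 86.4 : 29.9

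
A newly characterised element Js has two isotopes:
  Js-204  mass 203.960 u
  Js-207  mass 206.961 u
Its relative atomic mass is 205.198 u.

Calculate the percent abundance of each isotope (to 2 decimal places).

With x = fraction of Js-204 (so Js-207 is 1 − x):
203.960·x + 206.961·(1 − x) = 205.198
(203.960 − 206.961)·x = 205.198 − 206.961
x = -1.763 / -3.001 = 0.58747 → 58.75% Js-204, 41.25% Js-207.

Js-204: 58.75%, Js-207: 41.25%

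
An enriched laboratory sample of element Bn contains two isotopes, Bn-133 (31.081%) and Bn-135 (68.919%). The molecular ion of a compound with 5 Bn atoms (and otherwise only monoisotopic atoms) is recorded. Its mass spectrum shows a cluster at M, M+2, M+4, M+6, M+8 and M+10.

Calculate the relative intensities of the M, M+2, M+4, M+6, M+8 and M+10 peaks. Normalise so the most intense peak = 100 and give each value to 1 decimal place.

Each Bn atom is independently Bn-133 (p = 0.31081) or Bn-135 (q = 0.68919); the cluster is the binomial expansion (p + q)^5.
P(M) = 0.31081^5 = 0.002901
P(M+2) = 5 × 0.31081^4 × 0.68919^1 = 0.032158
P(M+4) = 10 × 0.31081^3 × 0.68919^2 = 0.142614
P(M+6) = 10 × 0.31081^2 × 0.68919^3 = 0.316233
P(M+8) = 5 × 0.31081^1 × 0.68919^4 = 0.350607
P(M+10) = 0.68919^5 = 0.155487
The M+8 peak is largest (0.350607); scaling to 100 gives 0.8 : 9.2 : 40.7 : 90.2 : 100.0 : 44.3.

0.8 : 9.2 : 40.7 : 90.2 : 100.0 : 44.3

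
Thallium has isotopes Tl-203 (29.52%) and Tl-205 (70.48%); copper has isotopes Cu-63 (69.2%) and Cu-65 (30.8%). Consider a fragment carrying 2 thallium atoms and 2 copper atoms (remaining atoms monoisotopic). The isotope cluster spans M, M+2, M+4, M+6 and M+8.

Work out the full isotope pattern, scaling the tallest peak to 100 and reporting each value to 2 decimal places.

9.85 : 55.82 : 100.00 : 59.32 : 11.13

Thallium pattern (n=2): 0.08714304 : 0.41611392 : 0.49674304
Copper pattern (n=2): 0.478864 : 0.426272 : 0.094864
Convolve the two distributions (both contribute in 2-u steps):
  M: 0.08714304×0.478864 = 0.041730
  M+2: 0.08714304×0.426272 + 0.41611392×0.478864 = 0.236409
  M+4: 0.08714304×0.094864 + 0.41611392×0.426272 + 0.49674304×0.478864 = 0.423517
  M+6: 0.41611392×0.094864 + 0.49674304×0.426272 = 0.251222
  M+8: 0.49674304×0.094864 = 0.047123
Scale to base peak (0.423517) = 100: 9.85 : 55.82 : 100.00 : 59.32 : 11.13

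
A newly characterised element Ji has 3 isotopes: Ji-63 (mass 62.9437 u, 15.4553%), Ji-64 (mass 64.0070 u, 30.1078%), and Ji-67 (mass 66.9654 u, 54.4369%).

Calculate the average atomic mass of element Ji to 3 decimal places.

65.453 u

Average mass = Σ (abundance × isotope mass) = 0.154553 × 62.9437 + 0.301078 × 64.0070 + 0.544369 × 66.9654
= 9.72814 + 19.27110 + 36.45389 = 65.45313 u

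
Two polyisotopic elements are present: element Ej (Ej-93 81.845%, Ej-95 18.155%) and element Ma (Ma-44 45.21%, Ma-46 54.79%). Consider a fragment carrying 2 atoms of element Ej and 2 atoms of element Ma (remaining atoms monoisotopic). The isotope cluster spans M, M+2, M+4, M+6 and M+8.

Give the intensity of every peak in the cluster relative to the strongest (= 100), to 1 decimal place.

Element Ej pattern (n=2): 0.6698604 : 0.2971792 : 0.0329604
Element Ma pattern (n=2): 0.20439441 : 0.49541118 : 0.30019441
Convolve the two distributions (both contribute in 2-u steps):
  M: 0.6698604×0.20439441 = 0.136916
  M+2: 0.6698604×0.49541118 + 0.2971792×0.20439441 = 0.392598
  M+4: 0.6698604×0.30019441 + 0.2971792×0.49541118 + 0.0329604×0.20439441 = 0.355051
  M+6: 0.2971792×0.30019441 + 0.0329604×0.49541118 = 0.105540
  M+8: 0.0329604×0.30019441 = 0.009895
Scale to base peak (0.392598) = 100: 34.9 : 100.0 : 90.4 : 26.9 : 2.5

34.9 : 100.0 : 90.4 : 26.9 : 2.5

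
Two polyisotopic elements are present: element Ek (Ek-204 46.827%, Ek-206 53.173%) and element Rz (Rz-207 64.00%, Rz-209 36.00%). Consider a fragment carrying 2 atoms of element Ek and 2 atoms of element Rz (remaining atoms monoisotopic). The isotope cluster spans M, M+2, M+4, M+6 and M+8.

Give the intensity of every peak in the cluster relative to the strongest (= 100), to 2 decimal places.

Element Ek pattern (n=2): 0.21927679 : 0.49798641 : 0.28273679
Element Rz pattern (n=2): 0.4096 : 0.4608 : 0.1296
Convolve the two distributions (both contribute in 2-u steps):
  M: 0.21927679×0.4096 = 0.089816
  M+2: 0.21927679×0.4608 + 0.49798641×0.4096 = 0.305018
  M+4: 0.21927679×0.1296 + 0.49798641×0.4608 + 0.28273679×0.4096 = 0.373699
  M+6: 0.49798641×0.1296 + 0.28273679×0.4608 = 0.194824
  M+8: 0.28273679×0.1296 = 0.036643
Scale to base peak (0.373699) = 100: 24.03 : 81.62 : 100.00 : 52.13 : 9.81

24.03 : 81.62 : 100.00 : 52.13 : 9.81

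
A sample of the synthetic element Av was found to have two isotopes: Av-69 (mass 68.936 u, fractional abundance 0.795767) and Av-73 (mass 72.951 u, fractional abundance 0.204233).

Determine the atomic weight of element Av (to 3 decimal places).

Weight each isotope mass by its fractional abundance: 0.795767 × 68.936 + 0.204233 × 72.951
= 54.8570 + 14.8990 = 69.7560 u

69.756 u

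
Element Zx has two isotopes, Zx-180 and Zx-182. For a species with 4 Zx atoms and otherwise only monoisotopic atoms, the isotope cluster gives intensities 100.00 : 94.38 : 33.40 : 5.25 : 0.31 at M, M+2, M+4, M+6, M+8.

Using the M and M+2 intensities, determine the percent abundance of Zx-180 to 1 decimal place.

80.9%

If p is the fraction of Zx that is Zx-180, then I(M+2)/I(M) = [C(4,1)·p^3·(1−p)] / p^4 = 4·(1−p)/p = 94.38/100.00 = 0.9438
(1−p)/p = 0.9438/4 = 0.2359  ⇒  p = 1/(1 + 0.2359) = 0.8091
Zx-180: 80.9%, Zx-182: 19.1%.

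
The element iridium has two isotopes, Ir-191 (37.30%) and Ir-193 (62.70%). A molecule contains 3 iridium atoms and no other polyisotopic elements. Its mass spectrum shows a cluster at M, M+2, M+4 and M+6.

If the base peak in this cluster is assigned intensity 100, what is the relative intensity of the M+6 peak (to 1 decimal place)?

(0.3730 + 0.6270)^3 gives M 0.0519, M+2 0.2617, M+4 0.4399, M+6 0.2465; the largest is M+4.
P(M+4) = C(3,2) × 0.3730^1 × 0.6270^2 = 3 × 0.3730 × 0.393129 = 0.439911 (base)
P(M+6) = C(3,3) × 0.3730^0 × 0.6270^3 = 1 × 1.0000 × 0.24649188 = 0.246492
Relative intensity = 0.246492 / 0.439911 × 100 = 56.0

56.0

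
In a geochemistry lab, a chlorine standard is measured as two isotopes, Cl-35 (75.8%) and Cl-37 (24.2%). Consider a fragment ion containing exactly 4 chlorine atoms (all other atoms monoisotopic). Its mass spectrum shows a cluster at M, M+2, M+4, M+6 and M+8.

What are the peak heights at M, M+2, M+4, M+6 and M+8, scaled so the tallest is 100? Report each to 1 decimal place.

78.3 : 100.0 : 47.9 : 10.2 : 0.8

Expanding (0.758 + 0.242)^4:
P(M) = 0.758^4 = 0.330124
P(M+2) = 4 × 0.758^3 × 0.242^1 = 0.421583
P(M+4) = 6 × 0.758^2 × 0.242^2 = 0.201893
P(M+6) = 4 × 0.758^1 × 0.242^3 = 0.042971
P(M+8) = 0.242^4 = 0.003430
The M+2 peak is largest (0.421583); scaling to 100 gives 78.3 : 100.0 : 47.9 : 10.2 : 0.8.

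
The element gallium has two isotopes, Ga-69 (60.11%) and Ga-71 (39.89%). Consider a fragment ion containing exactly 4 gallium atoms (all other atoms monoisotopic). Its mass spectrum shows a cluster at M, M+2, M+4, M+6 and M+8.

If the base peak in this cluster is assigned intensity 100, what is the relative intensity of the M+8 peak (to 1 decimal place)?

7.3

Binomial terms of (0.6011 + 0.3989)^4: M 0.1306, M+2 0.3465, M+4 0.3450, M+6 0.1526, M+8 0.0253 → M+2 is the base peak.
P(M+2) = C(4,1) × 0.6011^3 × 0.3989^1 = 4 × 0.21719018 × 0.3989 = 0.346549 (base)
P(M+8) = C(4,4) × 0.6011^0 × 0.3989^4 = 1 × 1.0000 × 0.02531956 = 0.025320
Relative intensity = 0.025320 / 0.346549 × 100 = 7.3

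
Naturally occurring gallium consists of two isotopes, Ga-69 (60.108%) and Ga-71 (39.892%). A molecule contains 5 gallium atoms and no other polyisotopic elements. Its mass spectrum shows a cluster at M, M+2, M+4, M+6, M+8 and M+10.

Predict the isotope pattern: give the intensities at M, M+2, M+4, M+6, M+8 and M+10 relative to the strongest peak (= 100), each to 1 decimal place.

Each Ga atom is independently Ga-69 (p = 0.60108) or Ga-71 (q = 0.39892); the cluster is the binomial expansion (p + q)^5.
P(M) = 0.60108^5 = 0.078462
P(M+2) = 5 × 0.60108^4 × 0.39892^1 = 0.260366
P(M+4) = 10 × 0.60108^3 × 0.39892^2 = 0.345596
P(M+6) = 10 × 0.60108^2 × 0.39892^3 = 0.229362
P(M+8) = 5 × 0.60108^1 × 0.39892^4 = 0.076111
P(M+10) = 0.39892^5 = 0.010103
The M+4 peak is largest (0.345596); scaling to 100 gives 22.7 : 75.3 : 100.0 : 66.4 : 22.0 : 2.9.

22.7 : 75.3 : 100.0 : 66.4 : 22.0 : 2.9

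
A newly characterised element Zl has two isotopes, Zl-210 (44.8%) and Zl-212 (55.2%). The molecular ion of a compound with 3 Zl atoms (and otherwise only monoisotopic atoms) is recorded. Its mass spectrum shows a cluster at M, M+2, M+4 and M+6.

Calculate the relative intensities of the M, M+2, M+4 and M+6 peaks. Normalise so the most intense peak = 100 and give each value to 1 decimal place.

Each Zl atom is independently Zl-210 (p = 0.448) or Zl-212 (q = 0.552); the cluster is the binomial expansion (p + q)^3.
P(M) = 0.448^3 = 0.089915
P(M+2) = 3 × 0.448^2 × 0.552^1 = 0.332366
P(M+4) = 3 × 0.448^1 × 0.552^2 = 0.409522
P(M+6) = 0.552^3 = 0.168197
The M+4 peak is largest (0.409522); scaling to 100 gives 22.0 : 81.2 : 100.0 : 41.1.

22.0 : 81.2 : 100.0 : 41.1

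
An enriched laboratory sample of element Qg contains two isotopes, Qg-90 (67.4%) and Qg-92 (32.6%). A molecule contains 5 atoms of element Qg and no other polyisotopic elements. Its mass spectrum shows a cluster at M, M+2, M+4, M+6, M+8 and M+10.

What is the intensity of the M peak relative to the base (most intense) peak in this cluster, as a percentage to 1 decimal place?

41.3%

(0.674 + 0.326)^5 gives M 0.1391, M+2 0.3364, M+4 0.3254, M+6 0.1574, M+8 0.0381, M+10 0.0037; the largest is M+2.
P(M+2) = C(5,1) × 0.674^4 × 0.326^1 = 5 × 0.20636668 × 0.3260 = 0.336378 (base)
P(M) = C(5,0) × 0.674^5 × 0.326^0 = 1 × 0.13909115 × 1.0000 = 0.139091
Relative intensity = 0.139091 / 0.336378 × 100 = 41.3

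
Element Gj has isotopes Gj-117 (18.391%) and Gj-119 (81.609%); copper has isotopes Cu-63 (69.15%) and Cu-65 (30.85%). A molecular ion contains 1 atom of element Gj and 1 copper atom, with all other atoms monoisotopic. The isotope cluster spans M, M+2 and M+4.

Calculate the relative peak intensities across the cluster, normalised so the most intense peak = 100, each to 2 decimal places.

Element Gj pattern (n=1): 0.18391 : 0.81609
Copper pattern (n=1): 0.6915 : 0.3085
Convolve the two distributions (both contribute in 2-u steps):
  M: 0.18391×0.6915 = 0.127174
  M+2: 0.18391×0.3085 + 0.81609×0.6915 = 0.621062
  M+4: 0.81609×0.3085 = 0.251764
Scale to base peak (0.621062) = 100: 20.48 : 100.00 : 40.54

20.48 : 100.00 : 40.54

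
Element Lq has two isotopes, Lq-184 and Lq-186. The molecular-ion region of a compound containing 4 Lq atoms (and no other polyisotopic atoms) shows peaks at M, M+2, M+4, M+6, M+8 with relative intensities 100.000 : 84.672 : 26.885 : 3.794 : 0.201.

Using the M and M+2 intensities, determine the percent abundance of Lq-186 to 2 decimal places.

Write p for the Lq-184 fraction. I(M+2)/I(M) = [C(4,1)·p^3·(1−p)] / p^4 = 4·(1−p)/p = 84.672/100.000 = 0.8467
(1−p)/p = 0.8467/4 = 0.2117  ⇒  p = 1/(1 + 0.2117) = 0.8253
Lq-184: 82.53%, Lq-186: 17.47%.

17.47%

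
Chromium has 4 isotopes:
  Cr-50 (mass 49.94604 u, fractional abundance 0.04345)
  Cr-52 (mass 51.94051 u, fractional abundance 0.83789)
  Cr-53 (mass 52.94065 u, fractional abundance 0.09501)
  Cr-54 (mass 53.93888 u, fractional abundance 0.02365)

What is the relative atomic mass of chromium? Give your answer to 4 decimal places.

The abundance-weighted mean is 0.04345 × 49.94604 + 0.83789 × 51.94051 + 0.09501 × 52.94065 + 0.02365 × 53.93888
= 2.170155 + 43.520434 + 5.029891 + 1.275655 = 51.996135 u

51.9961 u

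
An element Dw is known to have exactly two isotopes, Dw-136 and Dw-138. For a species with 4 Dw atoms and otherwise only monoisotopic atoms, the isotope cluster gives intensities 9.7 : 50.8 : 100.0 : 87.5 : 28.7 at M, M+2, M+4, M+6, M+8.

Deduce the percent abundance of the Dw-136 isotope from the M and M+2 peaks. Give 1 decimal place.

43.3%

Write p for the Dw-136 fraction. I(M+2)/I(M) = [C(4,1)·p^3·(1−p)] / p^4 = 4·(1−p)/p = 50.8/9.7 = 5.2371
(1−p)/p = 5.2371/4 = 1.3093  ⇒  p = 1/(1 + 1.3093) = 0.4330
Dw-136: 43.3%, Dw-138: 56.7%.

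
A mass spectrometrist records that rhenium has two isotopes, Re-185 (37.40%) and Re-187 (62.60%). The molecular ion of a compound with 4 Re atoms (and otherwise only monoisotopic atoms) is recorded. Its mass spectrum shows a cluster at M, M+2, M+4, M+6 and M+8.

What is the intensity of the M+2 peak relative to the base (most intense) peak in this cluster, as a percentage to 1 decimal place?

Binomial terms of (0.3740 + 0.6260)^4: M 0.0196, M+2 0.1310, M+4 0.3289, M+6 0.3670, M+8 0.1536 → M+6 is the base peak.
P(M+6) = C(4,3) × 0.3740^1 × 0.6260^3 = 4 × 0.3740 × 0.24531438 = 0.366990 (base)
P(M+2) = C(4,1) × 0.3740^3 × 0.6260^1 = 4 × 0.05231362 × 0.6260 = 0.130993
Relative intensity = 0.130993 / 0.366990 × 100 = 35.7

35.7%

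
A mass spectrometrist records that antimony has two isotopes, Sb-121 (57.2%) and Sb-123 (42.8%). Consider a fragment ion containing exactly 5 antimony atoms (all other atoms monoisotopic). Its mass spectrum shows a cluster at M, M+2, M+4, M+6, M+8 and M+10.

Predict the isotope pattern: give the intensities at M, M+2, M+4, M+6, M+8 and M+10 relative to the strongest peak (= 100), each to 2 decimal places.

Each Sb atom is independently Sb-121 (p = 0.572) or Sb-123 (q = 0.428); the cluster is the binomial expansion (p + q)^5.
P(M) = 0.572^5 = 0.061232
P(M+2) = 5 × 0.572^4 × 0.428^1 = 0.229086
P(M+4) = 10 × 0.572^3 × 0.428^2 = 0.342827
P(M+6) = 10 × 0.572^2 × 0.428^3 = 0.256521
P(M+8) = 5 × 0.572^1 × 0.428^4 = 0.095971
P(M+10) = 0.428^5 = 0.014362
The M+4 peak is largest (0.342827); scaling to 100 gives 17.86 : 66.82 : 100.00 : 74.83 : 27.99 : 4.19.

17.86 : 66.82 : 100.00 : 74.83 : 27.99 : 4.19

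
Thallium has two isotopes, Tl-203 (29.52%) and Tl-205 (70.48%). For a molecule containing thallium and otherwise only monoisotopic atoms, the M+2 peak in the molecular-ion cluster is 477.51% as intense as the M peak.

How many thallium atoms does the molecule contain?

With n Tl atoms, P(M+2)/P(M) = C(n,1)·p^(n−1)q / p^n = n·q/p = n · 0.7048/0.2952.
n = 4.7751 × 0.2952/0.7048 = 2.00 ≈ 2

2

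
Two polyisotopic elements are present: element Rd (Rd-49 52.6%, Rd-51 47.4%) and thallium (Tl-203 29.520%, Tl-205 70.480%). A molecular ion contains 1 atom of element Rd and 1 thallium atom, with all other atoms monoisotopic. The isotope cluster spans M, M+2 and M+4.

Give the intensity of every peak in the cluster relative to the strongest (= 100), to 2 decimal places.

30.41 : 100.00 : 65.42

Element Rd pattern (n=1): 0.5260 : 0.4740
Thallium pattern (n=1): 0.2952 : 0.7048
Convolve the two distributions (both contribute in 2-u steps):
  M: 0.5260×0.2952 = 0.155275
  M+2: 0.5260×0.7048 + 0.4740×0.2952 = 0.510650
  M+4: 0.4740×0.7048 = 0.334075
Scale to base peak (0.510650) = 100: 30.41 : 100.00 : 65.42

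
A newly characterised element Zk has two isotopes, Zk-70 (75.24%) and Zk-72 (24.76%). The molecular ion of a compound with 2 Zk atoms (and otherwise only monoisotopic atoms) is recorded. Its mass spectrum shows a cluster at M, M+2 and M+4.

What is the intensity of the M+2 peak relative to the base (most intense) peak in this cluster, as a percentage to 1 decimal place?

65.8%

Binomial terms of (0.7524 + 0.2476)^2: M 0.5661, M+2 0.3726, M+4 0.0613 → M is the base peak.
P(M) = C(2,0) × 0.7524^2 × 0.2476^0 = 1 × 0.56610576 × 1.0000 = 0.566106 (base)
P(M+2) = C(2,1) × 0.7524^1 × 0.2476^1 = 2 × 0.7524 × 0.2476 = 0.372588
Relative intensity = 0.372588 / 0.566106 × 100 = 65.8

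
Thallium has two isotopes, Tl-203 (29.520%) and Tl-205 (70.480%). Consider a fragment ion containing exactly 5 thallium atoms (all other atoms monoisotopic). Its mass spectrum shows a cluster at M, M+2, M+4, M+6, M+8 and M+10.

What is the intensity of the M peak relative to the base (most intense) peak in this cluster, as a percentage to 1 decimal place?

0.6%

Term probabilities: M 0.0022, M+2 0.0268, M+4 0.1278, M+6 0.3051, M+8 0.3642, M+10 0.1739. Base peak = M+8.
P(M+8) = C(5,4) × 0.29520^1 × 0.70480^4 = 5 × 0.2952 × 0.24675365 = 0.364208 (base)
P(M) = C(5,0) × 0.29520^5 × 0.70480^0 = 1 × 0.00224172 × 1.0000 = 0.002242
Relative intensity = 0.002242 / 0.364208 × 100 = 0.6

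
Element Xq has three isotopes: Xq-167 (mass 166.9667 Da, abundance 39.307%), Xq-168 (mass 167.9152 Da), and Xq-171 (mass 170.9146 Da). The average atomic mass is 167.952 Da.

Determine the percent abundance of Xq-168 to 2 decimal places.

47.04%

Let x and y be the fractions of Xq-168 and Xq-171. Then x + y = 1 − 0.39307 = 0.60693 and 167.9152x + 170.9146y = 167.952 − 0.39307×166.9667 = 102.322399231.
Substituting: 167.9152x + 170.9146(0.60693 − x) = 102.322399231
(167.9152 − 170.9146)x = -1.410798947  ⇒  x = 0.47036, y = 0.13657
Xq-168: 47.04%, Xq-171: 13.66%.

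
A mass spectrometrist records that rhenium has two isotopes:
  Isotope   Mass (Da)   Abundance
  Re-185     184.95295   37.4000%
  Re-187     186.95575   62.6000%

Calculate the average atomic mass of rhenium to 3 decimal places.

The abundance-weighted mean is 0.374000 × 184.95295 + 0.626000 × 186.95575
= 69.172403 + 117.034300 = 186.206703 Da

186.207 Da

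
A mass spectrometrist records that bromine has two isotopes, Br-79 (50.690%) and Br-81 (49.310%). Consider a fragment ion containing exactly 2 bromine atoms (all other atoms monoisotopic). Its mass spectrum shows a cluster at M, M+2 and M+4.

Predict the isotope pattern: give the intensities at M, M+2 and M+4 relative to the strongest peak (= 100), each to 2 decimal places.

Each Br atom is independently Br-79 (p = 0.50690) or Br-81 (q = 0.49310); the cluster is the binomial expansion (p + q)^2.
P(M) = 0.50690^2 = 0.256948
P(M+2) = 2 × 0.50690^1 × 0.49310^1 = 0.499905
P(M+4) = 0.49310^2 = 0.243148
The M+2 peak is largest (0.499905); scaling to 100 gives 51.40 : 100.00 : 48.64.

51.40 : 100.00 : 48.64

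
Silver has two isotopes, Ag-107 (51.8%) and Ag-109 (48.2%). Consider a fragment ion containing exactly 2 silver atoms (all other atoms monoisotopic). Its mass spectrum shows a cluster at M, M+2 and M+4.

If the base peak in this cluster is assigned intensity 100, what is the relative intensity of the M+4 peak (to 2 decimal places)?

Term probabilities: M 0.2683, M+2 0.4994, M+4 0.2323. Base peak = M+2.
P(M+2) = C(2,1) × 0.518^1 × 0.482^1 = 2 × 0.5180 × 0.4820 = 0.499352 (base)
P(M+4) = C(2,2) × 0.518^0 × 0.482^2 = 1 × 1.0000 × 0.232324 = 0.232324
Relative intensity = 0.232324 / 0.499352 × 100 = 46.53

46.53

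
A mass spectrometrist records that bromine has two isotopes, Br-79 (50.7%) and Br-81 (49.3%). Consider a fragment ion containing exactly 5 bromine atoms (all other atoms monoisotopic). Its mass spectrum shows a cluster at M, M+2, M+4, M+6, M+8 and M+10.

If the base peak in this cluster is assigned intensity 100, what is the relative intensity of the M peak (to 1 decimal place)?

10.6

Term probabilities: M 0.0335, M+2 0.1629, M+4 0.3168, M+6 0.3080, M+8 0.1497, M+10 0.0291. Base peak = M+4.
P(M+4) = C(5,2) × 0.507^3 × 0.493^2 = 10 × 0.13032384 × 0.243049 = 0.316751 (base)
P(M) = C(5,0) × 0.507^5 × 0.493^0 = 1 × 0.03349961 × 1.0000 = 0.033500
Relative intensity = 0.033500 / 0.316751 × 100 = 10.6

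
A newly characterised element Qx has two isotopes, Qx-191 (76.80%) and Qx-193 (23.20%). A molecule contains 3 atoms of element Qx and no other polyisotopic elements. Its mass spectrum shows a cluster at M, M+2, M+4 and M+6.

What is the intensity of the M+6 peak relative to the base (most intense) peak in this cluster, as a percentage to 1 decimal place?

Term probabilities: M 0.4530, M+2 0.4105, M+4 0.1240, M+6 0.0125. Base peak = M.
P(M) = C(3,0) × 0.7680^3 × 0.2320^0 = 1 × 0.45298483 × 1.0000 = 0.452985 (base)
P(M+6) = C(3,3) × 0.7680^0 × 0.2320^3 = 1 × 1.0000 × 0.01248717 = 0.012487
Relative intensity = 0.012487 / 0.452985 × 100 = 2.8

2.8%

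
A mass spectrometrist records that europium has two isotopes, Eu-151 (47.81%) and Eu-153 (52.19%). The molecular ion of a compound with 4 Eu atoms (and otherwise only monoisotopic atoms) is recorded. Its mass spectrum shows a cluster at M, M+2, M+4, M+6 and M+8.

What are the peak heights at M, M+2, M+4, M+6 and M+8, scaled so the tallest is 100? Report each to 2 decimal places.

Each Eu atom is independently Eu-151 (p = 0.4781) or Eu-153 (q = 0.5219); the cluster is the binomial expansion (p + q)^4.
P(M) = 0.4781^4 = 0.052249
P(M+2) = 4 × 0.4781^3 × 0.5219^1 = 0.228141
P(M+4) = 6 × 0.4781^2 × 0.5219^2 = 0.373563
P(M+6) = 4 × 0.4781^1 × 0.5219^3 = 0.271857
P(M+8) = 0.5219^4 = 0.074191
The M+4 peak is largest (0.373563); scaling to 100 gives 13.99 : 61.07 : 100.00 : 72.77 : 19.86.

13.99 : 61.07 : 100.00 : 72.77 : 19.86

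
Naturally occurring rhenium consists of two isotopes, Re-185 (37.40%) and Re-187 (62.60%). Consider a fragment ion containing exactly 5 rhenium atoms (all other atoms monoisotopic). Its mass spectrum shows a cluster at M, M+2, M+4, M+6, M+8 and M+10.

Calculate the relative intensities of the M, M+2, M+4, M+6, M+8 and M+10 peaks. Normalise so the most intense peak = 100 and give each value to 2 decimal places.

Each Re atom is independently Re-185 (p = 0.3740) or Re-187 (q = 0.6260); the cluster is the binomial expansion (p + q)^5.
P(M) = 0.3740^5 = 0.007317
P(M+2) = 5 × 0.3740^4 × 0.6260^1 = 0.061239
P(M+4) = 10 × 0.3740^3 × 0.6260^2 = 0.205005
P(M+6) = 10 × 0.3740^2 × 0.6260^3 = 0.343136
P(M+8) = 5 × 0.3740^1 × 0.6260^4 = 0.287170
P(M+10) = 0.6260^5 = 0.096133
The M+6 peak is largest (0.343136); scaling to 100 gives 2.13 : 17.85 : 59.74 : 100.00 : 83.69 : 28.02.

2.13 : 17.85 : 59.74 : 100.00 : 83.69 : 28.02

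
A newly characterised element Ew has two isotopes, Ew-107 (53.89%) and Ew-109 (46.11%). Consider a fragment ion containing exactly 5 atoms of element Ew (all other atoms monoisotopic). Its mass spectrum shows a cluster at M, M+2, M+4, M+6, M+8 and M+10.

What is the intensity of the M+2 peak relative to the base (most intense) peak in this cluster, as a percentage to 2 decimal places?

(0.5389 + 0.4611)^5 gives M 0.0455, M+2 0.1944, M+4 0.3327, M+6 0.2847, M+8 0.1218, M+10 0.0208; the largest is M+4.
P(M+4) = C(5,2) × 0.5389^3 × 0.4611^2 = 10 × 0.15650368 × 0.21261321 = 0.332747 (base)
P(M+2) = C(5,1) × 0.5389^4 × 0.4611^1 = 5 × 0.08433983 × 0.4611 = 0.194445
Relative intensity = 0.194445 / 0.332747 × 100 = 58.44

58.44%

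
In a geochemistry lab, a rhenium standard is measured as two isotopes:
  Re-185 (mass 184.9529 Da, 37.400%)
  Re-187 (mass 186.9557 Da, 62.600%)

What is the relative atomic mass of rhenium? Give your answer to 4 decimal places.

186.2067 Da

The abundance-weighted mean is 0.37400 × 184.9529 + 0.62600 × 186.9557
= 69.17238 + 117.03427 = 186.20665 Da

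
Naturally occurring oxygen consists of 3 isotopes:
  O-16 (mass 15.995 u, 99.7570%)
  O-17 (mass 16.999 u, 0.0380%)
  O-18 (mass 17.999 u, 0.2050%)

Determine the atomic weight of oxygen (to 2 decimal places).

Weight each isotope mass by its fractional abundance: 0.997570 × 15.995 + 0.000380 × 16.999 + 0.002050 × 17.999
= 15.9561 + 0.0065 + 0.0369 = 15.9995 u

16.00 u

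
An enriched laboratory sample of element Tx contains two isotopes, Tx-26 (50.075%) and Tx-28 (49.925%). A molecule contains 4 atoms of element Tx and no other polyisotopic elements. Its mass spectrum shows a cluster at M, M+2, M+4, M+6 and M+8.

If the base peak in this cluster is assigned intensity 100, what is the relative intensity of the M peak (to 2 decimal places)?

16.77

Binomial terms of (0.50075 + 0.49925)^4: M 0.0629, M+2 0.2507, M+4 0.3750, M+6 0.2493, M+8 0.0621 → M+4 is the base peak.
P(M+4) = C(4,2) × 0.50075^2 × 0.49925^2 = 6 × 0.25075056 × 0.24925056 = 0.374998 (base)
P(M) = C(4,0) × 0.50075^4 × 0.49925^0 = 1 × 0.06287584 × 1.0000 = 0.062876
Relative intensity = 0.062876 / 0.374998 × 100 = 16.77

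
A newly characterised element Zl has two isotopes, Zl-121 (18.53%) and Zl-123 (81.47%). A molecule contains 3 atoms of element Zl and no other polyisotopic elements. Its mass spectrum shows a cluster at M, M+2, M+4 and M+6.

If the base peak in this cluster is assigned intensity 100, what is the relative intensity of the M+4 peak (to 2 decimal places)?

68.23

(0.1853 + 0.8147)^3 gives M 0.0064, M+2 0.0839, M+4 0.3690, M+6 0.5407; the largest is M+6.
P(M+6) = C(3,3) × 0.1853^0 × 0.8147^3 = 1 × 1.0000 × 0.54074579 = 0.540746 (base)
P(M+4) = C(3,2) × 0.1853^1 × 0.8147^2 = 3 × 0.1853 × 0.66373609 = 0.368971
Relative intensity = 0.368971 / 0.540746 × 100 = 68.23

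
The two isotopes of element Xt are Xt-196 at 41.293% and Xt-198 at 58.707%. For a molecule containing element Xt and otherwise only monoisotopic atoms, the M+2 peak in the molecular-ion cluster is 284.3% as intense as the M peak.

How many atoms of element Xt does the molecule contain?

2

With n Xt atoms, P(M+2)/P(M) = C(n,1)·p^(n−1)q / p^n = n·q/p = n · 0.58707/0.41293.
n = 2.843 × 0.41293/0.58707 = 2.00 ≈ 2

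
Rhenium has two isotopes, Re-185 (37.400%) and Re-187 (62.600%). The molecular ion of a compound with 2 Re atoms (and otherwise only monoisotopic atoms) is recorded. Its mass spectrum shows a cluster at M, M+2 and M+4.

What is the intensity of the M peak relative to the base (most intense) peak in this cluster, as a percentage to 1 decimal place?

29.9%

Term probabilities: M 0.1399, M+2 0.4682, M+4 0.3919. Base peak = M+2.
P(M+2) = C(2,1) × 0.37400^1 × 0.62600^1 = 2 × 0.3740 × 0.6260 = 0.468248 (base)
P(M) = C(2,0) × 0.37400^2 × 0.62600^0 = 1 × 0.139876 × 1.0000 = 0.139876
Relative intensity = 0.139876 / 0.468248 × 100 = 29.9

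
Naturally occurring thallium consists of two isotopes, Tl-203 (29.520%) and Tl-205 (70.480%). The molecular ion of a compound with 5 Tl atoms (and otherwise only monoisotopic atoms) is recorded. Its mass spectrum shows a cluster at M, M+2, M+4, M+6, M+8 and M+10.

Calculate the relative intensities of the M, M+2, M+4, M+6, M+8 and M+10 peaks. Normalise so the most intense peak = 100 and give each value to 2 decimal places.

Expanding (0.29520 + 0.70480)^5:
P(M) = 0.29520^5 = 0.002242
P(M+2) = 5 × 0.29520^4 × 0.70480^1 = 0.026761
P(M+4) = 10 × 0.29520^3 × 0.70480^2 = 0.127785
P(M+6) = 10 × 0.29520^2 × 0.70480^3 = 0.305092
P(M+8) = 5 × 0.29520^1 × 0.70480^4 = 0.364208
P(M+10) = 0.70480^5 = 0.173912
The M+8 peak is largest (0.364208); scaling to 100 gives 0.62 : 7.35 : 35.09 : 83.77 : 100.00 : 47.75.

0.62 : 7.35 : 35.09 : 83.77 : 100.00 : 47.75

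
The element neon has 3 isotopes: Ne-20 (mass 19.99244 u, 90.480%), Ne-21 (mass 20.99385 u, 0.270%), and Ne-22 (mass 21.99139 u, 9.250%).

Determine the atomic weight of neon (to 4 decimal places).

Average mass = Σ (abundance × isotope mass) = 0.90480 × 19.99244 + 0.00270 × 20.99385 + 0.09250 × 21.99139
= 18.089160 + 0.056683 + 2.034204 = 20.180047 u

20.1800 u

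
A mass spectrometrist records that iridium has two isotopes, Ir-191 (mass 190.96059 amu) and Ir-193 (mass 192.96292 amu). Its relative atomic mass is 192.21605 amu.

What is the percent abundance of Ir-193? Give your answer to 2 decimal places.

62.70%

Let x be the fractional abundance of Ir-191; then Ir-193 has abundance 1 − x.
190.96059·x + 192.96292·(1 − x) = 192.21605
(190.96059 − 192.96292)·x = 192.21605 − 192.96292
x = -0.74687 / -2.00233 = 0.37300 → 37.30% Ir-191, 62.70% Ir-193.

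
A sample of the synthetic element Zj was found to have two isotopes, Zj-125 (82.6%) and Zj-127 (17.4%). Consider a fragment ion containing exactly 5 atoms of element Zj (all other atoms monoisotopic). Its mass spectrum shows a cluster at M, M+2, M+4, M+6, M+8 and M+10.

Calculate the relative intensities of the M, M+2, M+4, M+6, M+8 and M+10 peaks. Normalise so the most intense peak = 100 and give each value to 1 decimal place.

94.9 : 100.0 : 42.1 : 8.9 : 0.9 : 0.0

Expanding (0.826 + 0.174)^5:
P(M) = 0.826^5 = 0.384503
P(M+2) = 5 × 0.826^4 × 0.174^1 = 0.404985
P(M+4) = 10 × 0.826^3 × 0.174^2 = 0.170623
P(M+6) = 10 × 0.826^2 × 0.174^3 = 0.035942
P(M+8) = 5 × 0.826^1 × 0.174^4 = 0.003786
P(M+10) = 0.174^5 = 0.000159
The M+2 peak is largest (0.404985); scaling to 100 gives 94.9 : 100.0 : 42.1 : 8.9 : 0.9 : 0.0.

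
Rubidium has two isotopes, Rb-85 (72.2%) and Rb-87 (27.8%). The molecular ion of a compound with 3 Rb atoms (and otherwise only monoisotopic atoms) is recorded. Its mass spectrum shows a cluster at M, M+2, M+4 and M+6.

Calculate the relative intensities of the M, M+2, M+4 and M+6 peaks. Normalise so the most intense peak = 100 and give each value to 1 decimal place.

The 3 Rb atoms are independent, so intensities follow the terms of (0.722 + 0.278)^3.
P(M) = 0.722^3 = 0.376367
P(M+2) = 3 × 0.722^2 × 0.278^1 = 0.434751
P(M+4) = 3 × 0.722^1 × 0.278^2 = 0.167397
P(M+6) = 0.278^3 = 0.021485
The M+2 peak is largest (0.434751); scaling to 100 gives 86.6 : 100.0 : 38.5 : 4.9.

86.6 : 100.0 : 38.5 : 4.9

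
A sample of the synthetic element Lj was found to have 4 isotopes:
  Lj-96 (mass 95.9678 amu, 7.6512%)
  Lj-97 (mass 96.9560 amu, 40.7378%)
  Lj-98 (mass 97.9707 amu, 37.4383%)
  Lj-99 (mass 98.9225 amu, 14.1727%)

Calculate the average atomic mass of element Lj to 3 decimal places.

Weight each isotope mass by its fractional abundance: 0.076512 × 95.9678 + 0.407378 × 96.9560 + 0.374383 × 97.9707 + 0.141727 × 98.9225
= 7.34269 + 39.49774 + 36.67856 + 14.01999 = 97.53898 amu

97.539 amu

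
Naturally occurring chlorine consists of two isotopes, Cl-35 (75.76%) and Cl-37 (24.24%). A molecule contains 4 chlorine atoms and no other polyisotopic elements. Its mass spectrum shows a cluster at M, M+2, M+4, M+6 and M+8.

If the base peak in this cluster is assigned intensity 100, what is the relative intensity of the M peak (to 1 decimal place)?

78.1

Binomial terms of (0.7576 + 0.2424)^4: M 0.3294, M+2 0.4216, M+4 0.2023, M+6 0.0432, M+8 0.0035 → M+2 is the base peak.
P(M+2) = C(4,1) × 0.7576^3 × 0.2424^1 = 4 × 0.4348304 × 0.2424 = 0.421612 (base)
P(M) = C(4,0) × 0.7576^4 × 0.2424^0 = 1 × 0.32942751 × 1.0000 = 0.329428
Relative intensity = 0.329428 / 0.421612 × 100 = 78.1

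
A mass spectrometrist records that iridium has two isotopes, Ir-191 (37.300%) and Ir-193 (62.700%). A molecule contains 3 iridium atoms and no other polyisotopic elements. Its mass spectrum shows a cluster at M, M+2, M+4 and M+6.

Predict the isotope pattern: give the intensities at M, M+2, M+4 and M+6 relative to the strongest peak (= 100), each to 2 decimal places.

Each Ir atom is independently Ir-191 (p = 0.37300) or Ir-193 (q = 0.62700); the cluster is the binomial expansion (p + q)^3.
P(M) = 0.37300^3 = 0.051895
P(M+2) = 3 × 0.37300^2 × 0.62700^1 = 0.261702
P(M+4) = 3 × 0.37300^1 × 0.62700^2 = 0.439911
P(M+6) = 0.62700^3 = 0.246492
The M+4 peak is largest (0.439911); scaling to 100 gives 11.80 : 59.49 : 100.00 : 56.03.

11.80 : 59.49 : 100.00 : 56.03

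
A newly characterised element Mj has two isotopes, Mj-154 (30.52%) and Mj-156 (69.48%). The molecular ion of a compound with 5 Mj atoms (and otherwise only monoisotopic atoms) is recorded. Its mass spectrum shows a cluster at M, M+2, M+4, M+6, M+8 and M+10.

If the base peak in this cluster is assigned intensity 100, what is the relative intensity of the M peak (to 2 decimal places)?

0.74

(0.3052 + 0.6948)^5 gives M 0.0026, M+2 0.0301, M+4 0.1372, M+6 0.3124, M+8 0.3556, M+10 0.1619; the largest is M+8.
P(M+8) = C(5,4) × 0.3052^1 × 0.6948^4 = 5 × 0.3052 × 0.2330447 = 0.355626 (base)
P(M) = C(5,0) × 0.3052^5 × 0.6948^0 = 1 × 0.00264803 × 1.0000 = 0.002648
Relative intensity = 0.002648 / 0.355626 × 100 = 0.74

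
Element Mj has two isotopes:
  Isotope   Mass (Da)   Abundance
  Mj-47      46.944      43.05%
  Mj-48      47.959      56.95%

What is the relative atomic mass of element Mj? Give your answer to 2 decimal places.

Average mass = Σ (abundance × isotope mass) = 0.4305 × 46.944 + 0.5695 × 47.959
= 20.2094 + 27.3127 = 47.5221 Da

47.52 Da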